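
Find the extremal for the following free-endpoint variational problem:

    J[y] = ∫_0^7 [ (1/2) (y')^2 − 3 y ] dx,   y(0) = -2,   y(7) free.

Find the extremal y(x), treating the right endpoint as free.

The Lagrangian L = (1/2) (y')^2 − 3 y gives
    ∂L/∂y = −3,   ∂L/∂y' = y'.
Euler-Lagrange: d/dx(y') − (−3) = 0, i.e. y'' + 3 = 0, so
    y(x) = −(3/2) x^2 + C1 x + C2.
Fixed left endpoint y(0) = -2 ⇒ C2 = -2.
The right endpoint x = 7 is free, so the natural (transversality) condition is ∂L/∂y' |_{x=7} = 0, i.e. y'(7) = 0.
Compute y'(x) = −3 x + C1, so y'(7) = −21 + C1 = 0 ⇒ C1 = 21.
Therefore the extremal is
    y(x) = −(3/2) x^2 + 21 x − 2.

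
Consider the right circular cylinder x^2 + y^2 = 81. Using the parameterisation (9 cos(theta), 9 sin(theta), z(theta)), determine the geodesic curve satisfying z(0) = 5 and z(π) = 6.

Parameterise the cylinder of radius R = 9 as
    r(θ) = (9 cos θ, 9 sin θ, z(θ)).
The arc-length element is
    ds = sqrt(81 + (dz/dθ)^2) dθ,
so the Lagrangian is L = sqrt(81 + z'^2).
L depends on z' only, not on z or θ, so ∂L/∂z = 0 and
    ∂L/∂z' = z' / sqrt(81 + z'^2).
The Euler-Lagrange equation gives
    d/dθ( z' / sqrt(81 + z'^2) ) = 0,
so z' is constant. Integrating once:
    z(θ) = a θ + b,
a helix on the cylinder (a straight line when the cylinder is unrolled). The constants a, b are determined by the endpoint conditions.
With endpoint conditions z(0) = 5 and z(π) = 6: from z(0) = b we get b = 5, and a·π + 5 = 6 gives a = 1/π, so
    z(θ) = (1/π) θ + 5.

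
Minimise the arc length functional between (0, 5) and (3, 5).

Arc-length functional: J[y] = ∫ sqrt(1 + (y')^2) dx.
Lagrangian L = sqrt(1 + (y')^2) has no explicit y dependence, so ∂L/∂y = 0 and the Euler-Lagrange equation gives
    d/dx( y' / sqrt(1 + (y')^2) ) = 0  ⇒  y' / sqrt(1 + (y')^2) = const.
Hence y' is constant, so y(x) is affine.
Fitting the endpoints (0, 5) and (3, 5):
    slope m = (5 − 5) / (3 − 0) = 0,
    intercept c = 5 − m·0 = 5.
Extremal: y(x) = 5.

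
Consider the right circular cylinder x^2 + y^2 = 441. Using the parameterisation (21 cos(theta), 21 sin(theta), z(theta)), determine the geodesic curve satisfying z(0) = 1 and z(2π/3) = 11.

Parameterise the cylinder of radius R = 21 as
    r(θ) = (21 cos θ, 21 sin θ, z(θ)).
The arc-length element is
    ds = sqrt(441 + (dz/dθ)^2) dθ,
so the Lagrangian is L = sqrt(441 + z'^2).
L depends on z' only, not on z or θ, so ∂L/∂z = 0 and
    ∂L/∂z' = z' / sqrt(441 + z'^2).
The Euler-Lagrange equation gives
    d/dθ( z' / sqrt(441 + z'^2) ) = 0,
so z' is constant. Integrating once:
    z(θ) = a θ + b,
a helix on the cylinder (a straight line when the cylinder is unrolled). The constants a, b are determined by the endpoint conditions.
With endpoint conditions z(0) = 1 and z(2π/3) = 11: from z(0) = b we get b = 1, and a·2π/3 + 1 = 11 gives a = 15/π, so
    z(θ) = (15/π) θ + 1.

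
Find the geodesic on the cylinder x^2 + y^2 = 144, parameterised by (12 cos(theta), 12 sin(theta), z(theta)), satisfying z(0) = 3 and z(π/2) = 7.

Parameterise the cylinder of radius R = 12 as
    r(θ) = (12 cos θ, 12 sin θ, z(θ)).
The arc-length element is
    ds = sqrt(144 + (dz/dθ)^2) dθ,
so the Lagrangian is L = sqrt(144 + z'^2).
L depends on z' only, not on z or θ, so ∂L/∂z = 0 and
    ∂L/∂z' = z' / sqrt(144 + z'^2).
The Euler-Lagrange equation gives
    d/dθ( z' / sqrt(144 + z'^2) ) = 0,
so z' is constant. Integrating once:
    z(θ) = a θ + b,
a helix on the cylinder (a straight line when the cylinder is unrolled). The constants a, b are determined by the endpoint conditions.
With endpoint conditions z(0) = 3 and z(π/2) = 7: from z(0) = b we get b = 3, and a·π/2 + 3 = 7 gives a = 8/π, so
    z(θ) = (8/π) θ + 3.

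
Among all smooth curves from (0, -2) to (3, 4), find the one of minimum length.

Arc-length functional: J[y] = ∫ sqrt(1 + (y')^2) dx.
Lagrangian L = sqrt(1 + (y')^2) has no explicit y dependence, so ∂L/∂y = 0 and the Euler-Lagrange equation gives
    d/dx( y' / sqrt(1 + (y')^2) ) = 0  ⇒  y' / sqrt(1 + (y')^2) = const.
Hence y' is constant, so y(x) is affine.
Fitting the endpoints (0, -2) and (3, 4):
    slope m = (4 − (-2)) / (3 − 0) = 2,
    intercept c = (-2) − m·0 = -2.
Extremal: y(x) = 2 x - 2.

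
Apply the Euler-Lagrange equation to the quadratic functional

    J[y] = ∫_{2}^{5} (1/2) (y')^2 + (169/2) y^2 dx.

The Lagrangian is L = (1/2) (y')^2 + (169/2) y^2.
Compute ∂L/∂y = 169y, ∂L/∂y' = y'.
The Euler-Lagrange equation d/dx(∂L/∂y') − ∂L/∂y = 0 reduces to
    y'' − 169 y = 0.
Its general solution is
    y(x) = A e^(13x) + B e^(−13x),
with A, B fixed by the endpoint conditions.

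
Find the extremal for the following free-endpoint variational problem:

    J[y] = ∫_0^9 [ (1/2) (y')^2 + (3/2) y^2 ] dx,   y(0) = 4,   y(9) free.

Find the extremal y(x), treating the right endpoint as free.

The Lagrangian L = (1/2) (y')^2 + (3/2) y^2 gives
    ∂L/∂y = 3 y,   ∂L/∂y' = y'.
Euler-Lagrange: y'' − 3 y = 0.
With k = sqrt(3), the general solution is
    y(x) = A cosh(sqrt(3) x) + B sinh(sqrt(3) x).
Fixed left endpoint y(0) = 4 ⇒ A = 4.
The right endpoint x = 9 is free, so the natural (transversality) condition is ∂L/∂y' |_{x=9} = 0, i.e. y'(9) = 0.
Compute y'(x) = A k sinh(k x) + B k cosh(k x), so
    y'(9) = A k sinh(k·9) + B k cosh(k·9) = 0
    ⇒ B = −A tanh(k·9) = − 4 tanh(sqrt(3)·9).
Therefore the extremal is
    y(x) = 4 cosh(sqrt(3) x) − 4 tanh(sqrt(3)·9) sinh(sqrt(3) x).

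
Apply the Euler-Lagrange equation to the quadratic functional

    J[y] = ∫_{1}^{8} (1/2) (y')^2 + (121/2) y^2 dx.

The Lagrangian is L = (1/2) (y')^2 + (121/2) y^2.
Compute ∂L/∂y = 121y, ∂L/∂y' = y'.
The Euler-Lagrange equation d/dx(∂L/∂y') − ∂L/∂y = 0 reduces to
    y'' − 121 y = 0.
Its general solution is
    y(x) = A e^(11x) + B e^(−11x),
with A, B fixed by the endpoint conditions.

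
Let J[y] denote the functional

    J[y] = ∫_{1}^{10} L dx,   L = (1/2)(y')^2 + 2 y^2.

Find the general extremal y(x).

The Lagrangian is L = (1/2)(y')^2 + 2 y^2.
∂L/∂y = 4y.
∂L/∂y' = y'.
The Euler-Lagrange equation d/dx(∂L/∂y') − ∂L/∂y = 0 becomes:
    y'' - 4 y = 0
General solution: y(x) = A e^(2x) + B e^(-2x), where A and B are arbitrary constants fixed by the endpoint conditions.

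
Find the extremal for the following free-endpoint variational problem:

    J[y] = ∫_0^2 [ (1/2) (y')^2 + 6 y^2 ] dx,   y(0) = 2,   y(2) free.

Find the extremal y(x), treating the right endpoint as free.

The Lagrangian L = (1/2) (y')^2 + 6 y^2 gives
    ∂L/∂y = 12 y,   ∂L/∂y' = y'.
Euler-Lagrange: y'' − 12 y = 0.
With k = sqrt(12), the general solution is
    y(x) = A cosh(sqrt(12) x) + B sinh(sqrt(12) x).
Fixed left endpoint y(0) = 2 ⇒ A = 2.
The right endpoint x = 2 is free, so the natural (transversality) condition is ∂L/∂y' |_{x=2} = 0, i.e. y'(2) = 0.
Compute y'(x) = A k sinh(k x) + B k cosh(k x), so
    y'(2) = A k sinh(k·2) + B k cosh(k·2) = 0
    ⇒ B = −A tanh(k·2) = − 2 tanh(sqrt(12)·2).
Therefore the extremal is
    y(x) = 2 cosh(sqrt(12) x) − 2 tanh(sqrt(12)·2) sinh(sqrt(12) x).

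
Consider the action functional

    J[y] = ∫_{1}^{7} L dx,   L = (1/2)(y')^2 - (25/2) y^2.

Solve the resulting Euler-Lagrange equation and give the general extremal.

The Lagrangian is L = (1/2)(y')^2 - (25/2) y^2.
∂L/∂y = -25y.
∂L/∂y' = y'.
The Euler-Lagrange equation d/dx(∂L/∂y') − ∂L/∂y = 0 becomes:
    y'' + 25 y = 0
General solution: y(x) = A sin(5x) + B cos(5x), where A and B are arbitrary constants fixed by the endpoint conditions.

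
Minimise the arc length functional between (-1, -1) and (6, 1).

Arc-length functional: J[y] = ∫ sqrt(1 + (y')^2) dx.
Lagrangian L = sqrt(1 + (y')^2) has no explicit y dependence, so ∂L/∂y = 0 and the Euler-Lagrange equation gives
    d/dx( y' / sqrt(1 + (y')^2) ) = 0  ⇒  y' / sqrt(1 + (y')^2) = const.
Hence y' is constant, so y(x) is affine.
Fitting the endpoints (-1, -1) and (6, 1):
    slope m = (1 − (-1)) / (6 − (-1)) = 2/7,
    intercept c = (-1) − m·(-1) = -5/7.
Extremal: y(x) = (2/7) x - 5/7.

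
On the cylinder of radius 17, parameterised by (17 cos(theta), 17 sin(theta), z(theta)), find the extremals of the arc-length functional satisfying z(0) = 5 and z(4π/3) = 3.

Parameterise the cylinder of radius R = 17 as
    r(θ) = (17 cos θ, 17 sin θ, z(θ)).
The arc-length element is
    ds = sqrt(289 + (dz/dθ)^2) dθ,
so the Lagrangian is L = sqrt(289 + z'^2).
L depends on z' only, not on z or θ, so ∂L/∂z = 0 and
    ∂L/∂z' = z' / sqrt(289 + z'^2).
The Euler-Lagrange equation gives
    d/dθ( z' / sqrt(289 + z'^2) ) = 0,
so z' is constant. Integrating once:
    z(θ) = a θ + b,
a helix on the cylinder (a straight line when the cylinder is unrolled). The constants a, b are determined by the endpoint conditions.
With endpoint conditions z(0) = 5 and z(4π/3) = 3: from z(0) = b we get b = 5, and a·4π/3 + 5 = 3 gives a = -3/(2π), so
    z(θ) = (-3/(2π)) θ + 5.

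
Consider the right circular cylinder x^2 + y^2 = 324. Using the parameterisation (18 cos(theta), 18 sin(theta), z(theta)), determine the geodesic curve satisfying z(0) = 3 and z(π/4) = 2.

Parameterise the cylinder of radius R = 18 as
    r(θ) = (18 cos θ, 18 sin θ, z(θ)).
The arc-length element is
    ds = sqrt(324 + (dz/dθ)^2) dθ,
so the Lagrangian is L = sqrt(324 + z'^2).
L depends on z' only, not on z or θ, so ∂L/∂z = 0 and
    ∂L/∂z' = z' / sqrt(324 + z'^2).
The Euler-Lagrange equation gives
    d/dθ( z' / sqrt(324 + z'^2) ) = 0,
so z' is constant. Integrating once:
    z(θ) = a θ + b,
a helix on the cylinder (a straight line when the cylinder is unrolled). The constants a, b are determined by the endpoint conditions.
With endpoint conditions z(0) = 3 and z(π/4) = 2: from z(0) = b we get b = 3, and a·π/4 + 3 = 2 gives a = -4/π, so
    z(θ) = (-4/π) θ + 3.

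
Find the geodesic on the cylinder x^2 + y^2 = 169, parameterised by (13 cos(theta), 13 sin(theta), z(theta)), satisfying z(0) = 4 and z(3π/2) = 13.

Parameterise the cylinder of radius R = 13 as
    r(θ) = (13 cos θ, 13 sin θ, z(θ)).
The arc-length element is
    ds = sqrt(169 + (dz/dθ)^2) dθ,
so the Lagrangian is L = sqrt(169 + z'^2).
L depends on z' only, not on z or θ, so ∂L/∂z = 0 and
    ∂L/∂z' = z' / sqrt(169 + z'^2).
The Euler-Lagrange equation gives
    d/dθ( z' / sqrt(169 + z'^2) ) = 0,
so z' is constant. Integrating once:
    z(θ) = a θ + b,
a helix on the cylinder (a straight line when the cylinder is unrolled). The constants a, b are determined by the endpoint conditions.
With endpoint conditions z(0) = 4 and z(3π/2) = 13: from z(0) = b we get b = 4, and a·3π/2 + 4 = 13 gives a = 6/π, so
    z(θ) = (6/π) θ + 4.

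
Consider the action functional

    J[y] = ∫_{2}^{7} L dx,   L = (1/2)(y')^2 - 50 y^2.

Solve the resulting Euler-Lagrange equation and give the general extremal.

The Lagrangian is L = (1/2)(y')^2 - 50 y^2.
∂L/∂y = -100y.
∂L/∂y' = y'.
The Euler-Lagrange equation d/dx(∂L/∂y') − ∂L/∂y = 0 becomes:
    y'' + 100 y = 0
General solution: y(x) = A sin(10x) + B cos(10x), where A and B are arbitrary constants fixed by the endpoint conditions.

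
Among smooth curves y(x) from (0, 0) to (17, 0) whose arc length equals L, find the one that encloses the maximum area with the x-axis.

Set up the augmented Lagrangian using a multiplier λ for the length constraint:
    F(y, y') = y − λ sqrt(1 + y'^2).
F has no explicit x dependence, so the Beltrami identity yields a first integral
    F − y' ∂F/∂y' = C.
Compute ∂F/∂y' = −λ y' / sqrt(1 + y'^2). Then
    y − λ sqrt(1 + y'^2) + λ y'^2 / sqrt(1 + y'^2) = C
    ⇒  y − λ / sqrt(1 + y'^2) = C.
Solving for y' and integrating gives
    (x − a)^2 + (y − b)^2 = λ^2,
a circular arc of radius λ. The constants a, b are determined by the endpoint conditions y(0) = y(17) = 0, and λ is fixed implicitly by the length constraint
    ∫_{0}^{17} sqrt(1 + y'^2) dx = L.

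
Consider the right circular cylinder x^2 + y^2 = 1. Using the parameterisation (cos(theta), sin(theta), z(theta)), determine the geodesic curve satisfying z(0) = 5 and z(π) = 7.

Parameterise the cylinder of radius R = 1 as
    r(θ) = (cos θ, sin θ, z(θ)).
The arc-length element is
    ds = sqrt(1 + (dz/dθ)^2) dθ,
so the Lagrangian is L = sqrt(1 + z'^2).
L depends on z' only, not on z or θ, so ∂L/∂z = 0 and
    ∂L/∂z' = z' / sqrt(1 + z'^2).
The Euler-Lagrange equation gives
    d/dθ( z' / sqrt(1 + z'^2) ) = 0,
so z' is constant. Integrating once:
    z(θ) = a θ + b,
a helix on the cylinder (a straight line when the cylinder is unrolled). The constants a, b are determined by the endpoint conditions.
With endpoint conditions z(0) = 5 and z(π) = 7: from z(0) = b we get b = 5, and a·π + 5 = 7 gives a = 2/π, so
    z(θ) = (2/π) θ + 5.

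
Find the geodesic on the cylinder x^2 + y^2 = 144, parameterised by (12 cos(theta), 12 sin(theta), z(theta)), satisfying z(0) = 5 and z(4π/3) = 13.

Parameterise the cylinder of radius R = 12 as
    r(θ) = (12 cos θ, 12 sin θ, z(θ)).
The arc-length element is
    ds = sqrt(144 + (dz/dθ)^2) dθ,
so the Lagrangian is L = sqrt(144 + z'^2).
L depends on z' only, not on z or θ, so ∂L/∂z = 0 and
    ∂L/∂z' = z' / sqrt(144 + z'^2).
The Euler-Lagrange equation gives
    d/dθ( z' / sqrt(144 + z'^2) ) = 0,
so z' is constant. Integrating once:
    z(θ) = a θ + b,
a helix on the cylinder (a straight line when the cylinder is unrolled). The constants a, b are determined by the endpoint conditions.
With endpoint conditions z(0) = 5 and z(4π/3) = 13: from z(0) = b we get b = 5, and a·4π/3 + 5 = 13 gives a = 6/π, so
    z(θ) = (6/π) θ + 5.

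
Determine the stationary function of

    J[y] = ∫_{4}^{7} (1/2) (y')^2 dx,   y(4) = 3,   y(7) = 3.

The Lagrangian is L = (1/2) (y')^2.
Compute ∂L/∂y = 0, ∂L/∂y' = y'.
The Euler-Lagrange equation d/dx(∂L/∂y') − ∂L/∂y = 0 reduces to
    y'' = 0.
Its general solution is
    y(x) = A x + B,
with A, B fixed by the endpoint conditions.
Applying the endpoint conditions y(4) = 3 and y(7) = 3: solve A·4 + B = 3 and A·7 + B = 3. Subtracting gives A(7 − 4) = 3 − 3, so A = 0, and B = 3 − A·4 = 3. Therefore
    y(x) = 3.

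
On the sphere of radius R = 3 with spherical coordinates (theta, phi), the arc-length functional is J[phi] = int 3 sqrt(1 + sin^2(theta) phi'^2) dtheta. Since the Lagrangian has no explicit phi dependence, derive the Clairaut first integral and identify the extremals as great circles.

On the sphere of radius R = 3 with spherical coordinates (θ, φ), the induced metric is
    ds^2 = 9(dθ^2 + sin^2(θ) dφ^2).
Parameterise by θ; the arc-length functional is
    J[φ] = ∫ 3 sqrt(1 + sin^2(θ) (dφ/dθ)^2) dθ,
so L = 3 sqrt(1 + sin^2(θ) φ'^2). Compute
    ∂L/∂φ = 0  (L has no explicit φ dependence),
    ∂L/∂φ' = 3 sin^2(θ) φ' / sqrt(1 + sin^2(θ) φ'^2).
Since ∂L/∂φ = 0, the Euler-Lagrange equation
    d/dθ(∂L/∂φ') − ∂L/∂φ = 0
reduces to d/dθ(∂L/∂φ') = 0, i.e. the momentum conjugate to φ is conserved:
    3 sin^2(θ) φ' / sqrt(1 + sin^2(θ) φ'^2) = C.
The overall factor of 3 is constant, so dividing through gives Clairaut's relation sin^2(θ) φ' / sqrt(1 + sin^2(θ) φ'^2) = C' (with C' = C/3). Solving for φ' and integrating gives the great-circle family
    cot(θ) = A cos(φ − φ_0),
i.e. the intersection of the sphere with a plane through the origin. The two constants A and φ_0 (equivalently C and one phase) are fixed by the two endpoint conditions.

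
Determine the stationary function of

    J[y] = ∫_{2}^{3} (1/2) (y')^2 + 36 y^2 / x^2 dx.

The Lagrangian is L = (1/2) (y')^2 + 36 y^2 / x^2.
Compute ∂L/∂y = 72y/x^2, ∂L/∂y' = y'.
The Euler-Lagrange equation d/dx(∂L/∂y') − ∂L/∂y = 0 reduces to
    y'' − 72/x^2 · y = 0  (x > 0).
Its general solution is
    y(x) = A x^9 + B x^(-8),
with A, B fixed by the endpoint conditions.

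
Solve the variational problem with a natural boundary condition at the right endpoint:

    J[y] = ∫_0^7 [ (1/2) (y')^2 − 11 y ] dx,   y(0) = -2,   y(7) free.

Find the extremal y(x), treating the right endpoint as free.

The Lagrangian L = (1/2) (y')^2 − 11 y gives
    ∂L/∂y = −11,   ∂L/∂y' = y'.
Euler-Lagrange: d/dx(y') − (−11) = 0, i.e. y'' + 11 = 0, so
    y(x) = −(11/2) x^2 + C1 x + C2.
Fixed left endpoint y(0) = -2 ⇒ C2 = -2.
The right endpoint x = 7 is free, so the natural (transversality) condition is ∂L/∂y' |_{x=7} = 0, i.e. y'(7) = 0.
Compute y'(x) = −11 x + C1, so y'(7) = −77 + C1 = 0 ⇒ C1 = 77.
Therefore the extremal is
    y(x) = −(11/2) x^2 + 77 x − 2.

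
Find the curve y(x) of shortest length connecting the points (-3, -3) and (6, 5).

Arc-length functional: J[y] = ∫ sqrt(1 + (y')^2) dx.
Lagrangian L = sqrt(1 + (y')^2) has no explicit y dependence, so ∂L/∂y = 0 and the Euler-Lagrange equation gives
    d/dx( y' / sqrt(1 + (y')^2) ) = 0  ⇒  y' / sqrt(1 + (y')^2) = const.
Hence y' is constant, so y(x) is affine.
Fitting the endpoints (-3, -3) and (6, 5):
    slope m = (5 − (-3)) / (6 − (-3)) = 8/9,
    intercept c = (-3) − m·(-3) = -1/3.
Extremal: y(x) = (8/9) x - 1/3.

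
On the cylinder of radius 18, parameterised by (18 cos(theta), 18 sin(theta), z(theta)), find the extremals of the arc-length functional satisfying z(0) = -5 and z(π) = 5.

Parameterise the cylinder of radius R = 18 as
    r(θ) = (18 cos θ, 18 sin θ, z(θ)).
The arc-length element is
    ds = sqrt(324 + (dz/dθ)^2) dθ,
so the Lagrangian is L = sqrt(324 + z'^2).
L depends on z' only, not on z or θ, so ∂L/∂z = 0 and
    ∂L/∂z' = z' / sqrt(324 + z'^2).
The Euler-Lagrange equation gives
    d/dθ( z' / sqrt(324 + z'^2) ) = 0,
so z' is constant. Integrating once:
    z(θ) = a θ + b,
a helix on the cylinder (a straight line when the cylinder is unrolled). The constants a, b are determined by the endpoint conditions.
With endpoint conditions z(0) = -5 and z(π) = 5: from z(0) = b we get b = -5, and a·π + -5 = 5 gives a = 10/π, so
    z(θ) = (10/π) θ − 5.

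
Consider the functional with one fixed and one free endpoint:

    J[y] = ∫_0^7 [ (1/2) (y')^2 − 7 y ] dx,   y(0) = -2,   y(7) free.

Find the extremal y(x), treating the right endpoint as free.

The Lagrangian L = (1/2) (y')^2 − 7 y gives
    ∂L/∂y = −7,   ∂L/∂y' = y'.
Euler-Lagrange: d/dx(y') − (−7) = 0, i.e. y'' + 7 = 0, so
    y(x) = −(7/2) x^2 + C1 x + C2.
Fixed left endpoint y(0) = -2 ⇒ C2 = -2.
The right endpoint x = 7 is free, so the natural (transversality) condition is ∂L/∂y' |_{x=7} = 0, i.e. y'(7) = 0.
Compute y'(x) = −7 x + C1, so y'(7) = −49 + C1 = 0 ⇒ C1 = 49.
Therefore the extremal is
    y(x) = −(7/2) x^2 + 49 x − 2.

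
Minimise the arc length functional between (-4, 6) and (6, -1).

Arc-length functional: J[y] = ∫ sqrt(1 + (y')^2) dx.
Lagrangian L = sqrt(1 + (y')^2) has no explicit y dependence, so ∂L/∂y = 0 and the Euler-Lagrange equation gives
    d/dx( y' / sqrt(1 + (y')^2) ) = 0  ⇒  y' / sqrt(1 + (y')^2) = const.
Hence y' is constant, so y(x) is affine.
Fitting the endpoints (-4, 6) and (6, -1):
    slope m = ((-1) − 6) / (6 − (-4)) = -7/10,
    intercept c = 6 − m·(-4) = 16/5.
Extremal: y(x) = (-7/10) x + 16/5.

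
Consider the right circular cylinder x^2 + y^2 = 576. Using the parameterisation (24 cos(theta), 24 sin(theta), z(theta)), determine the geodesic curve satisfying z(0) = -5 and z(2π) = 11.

Parameterise the cylinder of radius R = 24 as
    r(θ) = (24 cos θ, 24 sin θ, z(θ)).
The arc-length element is
    ds = sqrt(576 + (dz/dθ)^2) dθ,
so the Lagrangian is L = sqrt(576 + z'^2).
L depends on z' only, not on z or θ, so ∂L/∂z = 0 and
    ∂L/∂z' = z' / sqrt(576 + z'^2).
The Euler-Lagrange equation gives
    d/dθ( z' / sqrt(576 + z'^2) ) = 0,
so z' is constant. Integrating once:
    z(θ) = a θ + b,
a helix on the cylinder (a straight line when the cylinder is unrolled). The constants a, b are determined by the endpoint conditions.
With endpoint conditions z(0) = -5 and z(2π) = 11: from z(0) = b we get b = -5, and a·2π + -5 = 11 gives a = 8/π, so
    z(θ) = (8/π) θ − 5.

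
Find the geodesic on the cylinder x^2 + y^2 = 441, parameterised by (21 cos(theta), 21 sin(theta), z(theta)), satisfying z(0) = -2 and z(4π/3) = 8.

Parameterise the cylinder of radius R = 21 as
    r(θ) = (21 cos θ, 21 sin θ, z(θ)).
The arc-length element is
    ds = sqrt(441 + (dz/dθ)^2) dθ,
so the Lagrangian is L = sqrt(441 + z'^2).
L depends on z' only, not on z or θ, so ∂L/∂z = 0 and
    ∂L/∂z' = z' / sqrt(441 + z'^2).
The Euler-Lagrange equation gives
    d/dθ( z' / sqrt(441 + z'^2) ) = 0,
so z' is constant. Integrating once:
    z(θ) = a θ + b,
a helix on the cylinder (a straight line when the cylinder is unrolled). The constants a, b are determined by the endpoint conditions.
With endpoint conditions z(0) = -2 and z(4π/3) = 8: from z(0) = b we get b = -2, and a·4π/3 + -2 = 8 gives a = 15/(2π), so
    z(θ) = (15/(2π)) θ − 2.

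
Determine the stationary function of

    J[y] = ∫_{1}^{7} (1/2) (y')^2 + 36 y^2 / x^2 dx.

The Lagrangian is L = (1/2) (y')^2 + 36 y^2 / x^2.
Compute ∂L/∂y = 72y/x^2, ∂L/∂y' = y'.
The Euler-Lagrange equation d/dx(∂L/∂y') − ∂L/∂y = 0 reduces to
    y'' − 72/x^2 · y = 0  (x > 0).
Its general solution is
    y(x) = A x^9 + B x^(-8),
with A, B fixed by the endpoint conditions.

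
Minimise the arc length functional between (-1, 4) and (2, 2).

Arc-length functional: J[y] = ∫ sqrt(1 + (y')^2) dx.
Lagrangian L = sqrt(1 + (y')^2) has no explicit y dependence, so ∂L/∂y = 0 and the Euler-Lagrange equation gives
    d/dx( y' / sqrt(1 + (y')^2) ) = 0  ⇒  y' / sqrt(1 + (y')^2) = const.
Hence y' is constant, so y(x) is affine.
Fitting the endpoints (-1, 4) and (2, 2):
    slope m = (2 − 4) / (2 − (-1)) = -2/3,
    intercept c = 4 − m·(-1) = 10/3.
Extremal: y(x) = (-2/3) x + 10/3.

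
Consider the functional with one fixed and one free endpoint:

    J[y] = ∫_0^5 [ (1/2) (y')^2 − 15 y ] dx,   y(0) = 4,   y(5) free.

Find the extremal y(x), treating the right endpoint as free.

The Lagrangian L = (1/2) (y')^2 − 15 y gives
    ∂L/∂y = −15,   ∂L/∂y' = y'.
Euler-Lagrange: d/dx(y') − (−15) = 0, i.e. y'' + 15 = 0, so
    y(x) = −(15/2) x^2 + C1 x + C2.
Fixed left endpoint y(0) = 4 ⇒ C2 = 4.
The right endpoint x = 5 is free, so the natural (transversality) condition is ∂L/∂y' |_{x=5} = 0, i.e. y'(5) = 0.
Compute y'(x) = −15 x + C1, so y'(5) = −75 + C1 = 0 ⇒ C1 = 75.
Therefore the extremal is
    y(x) = −(15/2) x^2 + 75 x + 4.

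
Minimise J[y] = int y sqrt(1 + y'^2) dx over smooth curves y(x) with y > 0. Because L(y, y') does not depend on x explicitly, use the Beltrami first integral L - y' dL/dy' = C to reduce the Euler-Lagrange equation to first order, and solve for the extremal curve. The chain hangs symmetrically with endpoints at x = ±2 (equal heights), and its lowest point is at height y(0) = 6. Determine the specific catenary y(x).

The Lagrangian L(y, y') = y sqrt(1 + y'^2) has no explicit x dependence, so the Beltrami identity applies:
    L − y' ∂L/∂y' = C.
Compute ∂L/∂y' = y · y' / sqrt(1 + y'^2). Then
    L − y' ∂L/∂y'
    = y sqrt(1 + y'^2) − y · y'^2 / sqrt(1 + y'^2)
    = y (1 + y'^2 − y'^2) / sqrt(1 + y'^2)
    = y / sqrt(1 + y'^2) = C.
Squaring gives y^2 = C^2 (1 + y'^2), i.e.
    y'^2 = y^2 / C^2 − 1.
Separating variables,
    dy / sqrt(y^2 − C^2) = dx / C,
and integrating gives arccosh(y / C) = (x − a)/C, so
    y(x) = C cosh((x − a)/C),
the catenary. The constants C and a are fixed by the two endpoint conditions (and, for the hanging-chain problem, the length constraint selects C).
Now fit the given data. The endpoints x = ±2 are symmetric at equal height, so the catenary is even about its minimum: a = 0 and y(x) = C cosh(x/C). The lowest point is y(0) = C cosh(0) = C, and we are told y(0) = 6, so C = 6. Therefore
    y(x) = 6 cosh(x/6),
and at the endpoints
    y(±2) = 6 cosh(2/6).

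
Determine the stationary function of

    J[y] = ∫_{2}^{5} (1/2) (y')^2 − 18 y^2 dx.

The Lagrangian is L = (1/2) (y')^2 − 18 y^2.
Compute ∂L/∂y = -36y, ∂L/∂y' = y'.
The Euler-Lagrange equation d/dx(∂L/∂y') − ∂L/∂y = 0 reduces to
    y'' + 36 y = 0.
Its general solution is
    y(x) = A sin(6x) + B cos(6x),
with A, B fixed by the endpoint conditions.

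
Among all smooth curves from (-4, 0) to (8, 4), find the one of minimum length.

Arc-length functional: J[y] = ∫ sqrt(1 + (y')^2) dx.
Lagrangian L = sqrt(1 + (y')^2) has no explicit y dependence, so ∂L/∂y = 0 and the Euler-Lagrange equation gives
    d/dx( y' / sqrt(1 + (y')^2) ) = 0  ⇒  y' / sqrt(1 + (y')^2) = const.
Hence y' is constant, so y(x) is affine.
Fitting the endpoints (-4, 0) and (8, 4):
    slope m = (4 − 0) / (8 − (-4)) = 1/3,
    intercept c = 0 − m·(-4) = 4/3.
Extremal: y(x) = (1/3) x + 4/3.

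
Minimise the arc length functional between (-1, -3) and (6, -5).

Arc-length functional: J[y] = ∫ sqrt(1 + (y')^2) dx.
Lagrangian L = sqrt(1 + (y')^2) has no explicit y dependence, so ∂L/∂y = 0 and the Euler-Lagrange equation gives
    d/dx( y' / sqrt(1 + (y')^2) ) = 0  ⇒  y' / sqrt(1 + (y')^2) = const.
Hence y' is constant, so y(x) is affine.
Fitting the endpoints (-1, -3) and (6, -5):
    slope m = ((-5) − (-3)) / (6 − (-1)) = -2/7,
    intercept c = (-3) − m·(-1) = -23/7.
Extremal: y(x) = (-2/7) x - 23/7.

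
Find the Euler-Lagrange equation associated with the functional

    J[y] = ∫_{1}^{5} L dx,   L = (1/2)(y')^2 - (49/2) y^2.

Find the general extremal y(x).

The Lagrangian is L = (1/2)(y')^2 - (49/2) y^2.
∂L/∂y = -49y.
∂L/∂y' = y'.
The Euler-Lagrange equation d/dx(∂L/∂y') − ∂L/∂y = 0 becomes:
    y'' + 49 y = 0
General solution: y(x) = A sin(7x) + B cos(7x), where A and B are arbitrary constants fixed by the endpoint conditions.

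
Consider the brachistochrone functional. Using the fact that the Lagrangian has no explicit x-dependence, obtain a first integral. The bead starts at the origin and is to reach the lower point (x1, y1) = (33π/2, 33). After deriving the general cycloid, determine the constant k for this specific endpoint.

The Lagrangian L = sqrt((1 + y'^2) / y) has no explicit x dependence, so the Beltrami identity applies:
    L − y' ∂L/∂y' = C.
Compute ∂L/∂y' = y' / sqrt(y (1 + y'^2)).
Substitute:
    sqrt((1 + y'^2)/y) − y'·y' / sqrt(y (1 + y'^2))
    = (1 + y'^2) / sqrt(y (1 + y'^2)) − y'^2 / sqrt(y (1 + y'^2))
    = 1 / sqrt(y (1 + y'^2)) = C.
Squaring and rearranging gives the first integral
    y (1 + y'^2) = 1/C^2 =: k   (constant).
Solving this first-order ODE by the substitution
    y = (k/2)(1 − cos θ)
yields the cycloid parameterisation
    x(θ) = (k/2)(θ − sin θ),   y(θ) = (k/2)(1 − cos θ).
The constant k is fixed by the endpoint condition.
Now fit the given lower endpoint (x1, y1) = (33π/2, 33). At the bottom of the first arch (θ = π), the parametric equations give
    y(π) = (k/2)(1 − cos π) = k,
    x(π) = (k/2)(π − sin π) = kπ/2.
Matching y(π) = 33 gives k = 33, consistent with x(π) = 33π/2. Therefore the specific cycloid is
    x(θ) = (33/2)(θ − sin θ),   y(θ) = (33/2)(1 − cos θ).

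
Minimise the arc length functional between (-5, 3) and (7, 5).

Arc-length functional: J[y] = ∫ sqrt(1 + (y')^2) dx.
Lagrangian L = sqrt(1 + (y')^2) has no explicit y dependence, so ∂L/∂y = 0 and the Euler-Lagrange equation gives
    d/dx( y' / sqrt(1 + (y')^2) ) = 0  ⇒  y' / sqrt(1 + (y')^2) = const.
Hence y' is constant, so y(x) is affine.
Fitting the endpoints (-5, 3) and (7, 5):
    slope m = (5 − 3) / (7 − (-5)) = 1/6,
    intercept c = 3 − m·(-5) = 23/6.
Extremal: y(x) = (1/6) x + 23/6.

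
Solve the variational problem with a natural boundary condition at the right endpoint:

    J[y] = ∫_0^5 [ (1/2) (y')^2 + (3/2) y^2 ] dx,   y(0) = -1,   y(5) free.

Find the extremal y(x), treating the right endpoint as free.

The Lagrangian L = (1/2) (y')^2 + (3/2) y^2 gives
    ∂L/∂y = 3 y,   ∂L/∂y' = y'.
Euler-Lagrange: y'' − 3 y = 0.
With k = sqrt(3), the general solution is
    y(x) = A cosh(sqrt(3) x) + B sinh(sqrt(3) x).
Fixed left endpoint y(0) = -1 ⇒ A = -1.
The right endpoint x = 5 is free, so the natural (transversality) condition is ∂L/∂y' |_{x=5} = 0, i.e. y'(5) = 0.
Compute y'(x) = A k sinh(k x) + B k cosh(k x), so
    y'(5) = A k sinh(k·5) + B k cosh(k·5) = 0
    ⇒ B = −A tanh(k·5) = tanh(sqrt(3)·5).
Therefore the extremal is
    y(x) = −cosh(sqrt(3) x) + tanh(sqrt(3)·5) sinh(sqrt(3) x).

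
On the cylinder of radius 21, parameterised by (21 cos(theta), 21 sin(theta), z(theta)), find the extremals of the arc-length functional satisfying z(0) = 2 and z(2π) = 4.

Parameterise the cylinder of radius R = 21 as
    r(θ) = (21 cos θ, 21 sin θ, z(θ)).
The arc-length element is
    ds = sqrt(441 + (dz/dθ)^2) dθ,
so the Lagrangian is L = sqrt(441 + z'^2).
L depends on z' only, not on z or θ, so ∂L/∂z = 0 and
    ∂L/∂z' = z' / sqrt(441 + z'^2).
The Euler-Lagrange equation gives
    d/dθ( z' / sqrt(441 + z'^2) ) = 0,
so z' is constant. Integrating once:
    z(θ) = a θ + b,
a helix on the cylinder (a straight line when the cylinder is unrolled). The constants a, b are determined by the endpoint conditions.
With endpoint conditions z(0) = 2 and z(2π) = 4: from z(0) = b we get b = 2, and a·2π + 2 = 4 gives a = 1/π, so
    z(θ) = (1/π) θ + 2.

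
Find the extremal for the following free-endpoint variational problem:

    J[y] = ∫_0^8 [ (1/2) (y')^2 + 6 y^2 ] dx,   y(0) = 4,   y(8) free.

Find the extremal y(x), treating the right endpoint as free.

The Lagrangian L = (1/2) (y')^2 + 6 y^2 gives
    ∂L/∂y = 12 y,   ∂L/∂y' = y'.
Euler-Lagrange: y'' − 12 y = 0.
With k = sqrt(12), the general solution is
    y(x) = A cosh(sqrt(12) x) + B sinh(sqrt(12) x).
Fixed left endpoint y(0) = 4 ⇒ A = 4.
The right endpoint x = 8 is free, so the natural (transversality) condition is ∂L/∂y' |_{x=8} = 0, i.e. y'(8) = 0.
Compute y'(x) = A k sinh(k x) + B k cosh(k x), so
    y'(8) = A k sinh(k·8) + B k cosh(k·8) = 0
    ⇒ B = −A tanh(k·8) = − 4 tanh(sqrt(12)·8).
Therefore the extremal is
    y(x) = 4 cosh(sqrt(12) x) − 4 tanh(sqrt(12)·8) sinh(sqrt(12) x).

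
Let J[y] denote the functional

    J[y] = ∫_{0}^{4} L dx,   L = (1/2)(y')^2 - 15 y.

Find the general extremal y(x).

The Lagrangian is L = (1/2)(y')^2 - 15 y.
∂L/∂y = -15.
∂L/∂y' = y'.
The Euler-Lagrange equation d/dx(∂L/∂y') − ∂L/∂y = 0 becomes:
    y'' + 15 = 0
General solution: y(x) = -(15/2) x^2 + A x + B, where A and B are arbitrary constants fixed by the endpoint conditions.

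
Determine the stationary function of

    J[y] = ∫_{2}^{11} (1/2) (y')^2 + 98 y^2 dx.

The Lagrangian is L = (1/2) (y')^2 + 98 y^2.
Compute ∂L/∂y = 196y, ∂L/∂y' = y'.
The Euler-Lagrange equation d/dx(∂L/∂y') − ∂L/∂y = 0 reduces to
    y'' − 196 y = 0.
Its general solution is
    y(x) = A e^(14x) + B e^(−14x),
with A, B fixed by the endpoint conditions.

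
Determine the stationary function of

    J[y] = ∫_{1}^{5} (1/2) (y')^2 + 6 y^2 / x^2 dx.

The Lagrangian is L = (1/2) (y')^2 + 6 y^2 / x^2.
Compute ∂L/∂y = 12y/x^2, ∂L/∂y' = y'.
The Euler-Lagrange equation d/dx(∂L/∂y') − ∂L/∂y = 0 reduces to
    y'' − 12/x^2 · y = 0  (x > 0).
Its general solution is
    y(x) = A x^4 + B x^(-3),
with A, B fixed by the endpoint conditions.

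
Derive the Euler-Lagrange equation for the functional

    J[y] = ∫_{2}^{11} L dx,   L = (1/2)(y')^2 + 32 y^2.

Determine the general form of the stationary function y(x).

The Lagrangian is L = (1/2)(y')^2 + 32 y^2.
∂L/∂y = 64y.
∂L/∂y' = y'.
The Euler-Lagrange equation d/dx(∂L/∂y') − ∂L/∂y = 0 becomes:
    y'' - 64 y = 0
General solution: y(x) = A e^(8x) + B e^(-8x), where A and B are arbitrary constants fixed by the endpoint conditions.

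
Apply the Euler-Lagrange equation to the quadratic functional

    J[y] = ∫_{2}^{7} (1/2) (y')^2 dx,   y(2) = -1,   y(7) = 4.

The Lagrangian is L = (1/2) (y')^2.
Compute ∂L/∂y = 0, ∂L/∂y' = y'.
The Euler-Lagrange equation d/dx(∂L/∂y') − ∂L/∂y = 0 reduces to
    y'' = 0.
Its general solution is
    y(x) = A x + B,
with A, B fixed by the endpoint conditions.
Applying the endpoint conditions y(2) = -1 and y(7) = 4: solve A·2 + B = -1 and A·7 + B = 4. Subtracting gives A(7 − 2) = 4 − -1, so A = 1, and B = -1 − A·2 = -3. Therefore
    y(x) = x - 3.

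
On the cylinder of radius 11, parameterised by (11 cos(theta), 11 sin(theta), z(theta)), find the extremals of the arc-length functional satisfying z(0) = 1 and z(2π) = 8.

Parameterise the cylinder of radius R = 11 as
    r(θ) = (11 cos θ, 11 sin θ, z(θ)).
The arc-length element is
    ds = sqrt(121 + (dz/dθ)^2) dθ,
so the Lagrangian is L = sqrt(121 + z'^2).
L depends on z' only, not on z or θ, so ∂L/∂z = 0 and
    ∂L/∂z' = z' / sqrt(121 + z'^2).
The Euler-Lagrange equation gives
    d/dθ( z' / sqrt(121 + z'^2) ) = 0,
so z' is constant. Integrating once:
    z(θ) = a θ + b,
a helix on the cylinder (a straight line when the cylinder is unrolled). The constants a, b are determined by the endpoint conditions.
With endpoint conditions z(0) = 1 and z(2π) = 8: from z(0) = b we get b = 1, and a·2π + 1 = 8 gives a = 7/(2π), so
    z(θ) = (7/(2π)) θ + 1.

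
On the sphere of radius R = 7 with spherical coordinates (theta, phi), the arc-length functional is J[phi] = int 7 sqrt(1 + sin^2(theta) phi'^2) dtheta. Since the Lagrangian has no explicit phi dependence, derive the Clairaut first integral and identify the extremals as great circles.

On the sphere of radius R = 7 with spherical coordinates (θ, φ), the induced metric is
    ds^2 = 49(dθ^2 + sin^2(θ) dφ^2).
Parameterise by θ; the arc-length functional is
    J[φ] = ∫ 7 sqrt(1 + sin^2(θ) (dφ/dθ)^2) dθ,
so L = 7 sqrt(1 + sin^2(θ) φ'^2). Compute
    ∂L/∂φ = 0  (L has no explicit φ dependence),
    ∂L/∂φ' = 7 sin^2(θ) φ' / sqrt(1 + sin^2(θ) φ'^2).
Since ∂L/∂φ = 0, the Euler-Lagrange equation
    d/dθ(∂L/∂φ') − ∂L/∂φ = 0
reduces to d/dθ(∂L/∂φ') = 0, i.e. the momentum conjugate to φ is conserved:
    7 sin^2(θ) φ' / sqrt(1 + sin^2(θ) φ'^2) = C.
The overall factor of 7 is constant, so dividing through gives Clairaut's relation sin^2(θ) φ' / sqrt(1 + sin^2(θ) φ'^2) = C' (with C' = C/7). Solving for φ' and integrating gives the great-circle family
    cot(θ) = A cos(φ − φ_0),
i.e. the intersection of the sphere with a plane through the origin. The two constants A and φ_0 (equivalently C and one phase) are fixed by the two endpoint conditions.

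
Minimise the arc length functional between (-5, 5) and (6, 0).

Arc-length functional: J[y] = ∫ sqrt(1 + (y')^2) dx.
Lagrangian L = sqrt(1 + (y')^2) has no explicit y dependence, so ∂L/∂y = 0 and the Euler-Lagrange equation gives
    d/dx( y' / sqrt(1 + (y')^2) ) = 0  ⇒  y' / sqrt(1 + (y')^2) = const.
Hence y' is constant, so y(x) is affine.
Fitting the endpoints (-5, 5) and (6, 0):
    slope m = (0 − 5) / (6 − (-5)) = -5/11,
    intercept c = 5 − m·(-5) = 30/11.
Extremal: y(x) = (-5/11) x + 30/11.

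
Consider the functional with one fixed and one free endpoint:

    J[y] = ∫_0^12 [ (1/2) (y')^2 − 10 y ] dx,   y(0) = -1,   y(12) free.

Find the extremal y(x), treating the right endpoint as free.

The Lagrangian L = (1/2) (y')^2 − 10 y gives
    ∂L/∂y = −10,   ∂L/∂y' = y'.
Euler-Lagrange: d/dx(y') − (−10) = 0, i.e. y'' + 10 = 0, so
    y(x) = −(10/2) x^2 + C1 x + C2.
Fixed left endpoint y(0) = -1 ⇒ C2 = -1.
The right endpoint x = 12 is free, so the natural (transversality) condition is ∂L/∂y' |_{x=12} = 0, i.e. y'(12) = 0.
Compute y'(x) = −10 x + C1, so y'(12) = −120 + C1 = 0 ⇒ C1 = 120.
Therefore the extremal is
    y(x) = −5 x^2 + 120 x − 1.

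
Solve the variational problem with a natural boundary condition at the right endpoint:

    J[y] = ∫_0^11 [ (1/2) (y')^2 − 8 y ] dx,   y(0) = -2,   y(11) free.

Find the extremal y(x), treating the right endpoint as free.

The Lagrangian L = (1/2) (y')^2 − 8 y gives
    ∂L/∂y = −8,   ∂L/∂y' = y'.
Euler-Lagrange: d/dx(y') − (−8) = 0, i.e. y'' + 8 = 0, so
    y(x) = −(8/2) x^2 + C1 x + C2.
Fixed left endpoint y(0) = -2 ⇒ C2 = -2.
The right endpoint x = 11 is free, so the natural (transversality) condition is ∂L/∂y' |_{x=11} = 0, i.e. y'(11) = 0.
Compute y'(x) = −8 x + C1, so y'(11) = −88 + C1 = 0 ⇒ C1 = 88.
Therefore the extremal is
    y(x) = −4 x^2 + 88 x − 2.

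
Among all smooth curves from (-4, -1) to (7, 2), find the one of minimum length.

Arc-length functional: J[y] = ∫ sqrt(1 + (y')^2) dx.
Lagrangian L = sqrt(1 + (y')^2) has no explicit y dependence, so ∂L/∂y = 0 and the Euler-Lagrange equation gives
    d/dx( y' / sqrt(1 + (y')^2) ) = 0  ⇒  y' / sqrt(1 + (y')^2) = const.
Hence y' is constant, so y(x) is affine.
Fitting the endpoints (-4, -1) and (7, 2):
    slope m = (2 − (-1)) / (7 − (-4)) = 3/11,
    intercept c = (-1) − m·(-4) = 1/11.
Extremal: y(x) = (3/11) x + 1/11.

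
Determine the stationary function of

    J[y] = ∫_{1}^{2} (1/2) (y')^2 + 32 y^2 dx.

The Lagrangian is L = (1/2) (y')^2 + 32 y^2.
Compute ∂L/∂y = 64y, ∂L/∂y' = y'.
The Euler-Lagrange equation d/dx(∂L/∂y') − ∂L/∂y = 0 reduces to
    y'' − 64 y = 0.
Its general solution is
    y(x) = A e^(8x) + B e^(−8x),
with A, B fixed by the endpoint conditions.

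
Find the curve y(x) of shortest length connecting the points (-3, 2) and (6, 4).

Arc-length functional: J[y] = ∫ sqrt(1 + (y')^2) dx.
Lagrangian L = sqrt(1 + (y')^2) has no explicit y dependence, so ∂L/∂y = 0 and the Euler-Lagrange equation gives
    d/dx( y' / sqrt(1 + (y')^2) ) = 0  ⇒  y' / sqrt(1 + (y')^2) = const.
Hence y' is constant, so y(x) is affine.
Fitting the endpoints (-3, 2) and (6, 4):
    slope m = (4 − 2) / (6 − (-3)) = 2/9,
    intercept c = 2 − m·(-3) = 8/3.
Extremal: y(x) = (2/9) x + 8/3.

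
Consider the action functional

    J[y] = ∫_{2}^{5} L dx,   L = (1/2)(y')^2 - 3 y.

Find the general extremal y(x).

The Lagrangian is L = (1/2)(y')^2 - 3 y.
∂L/∂y = -3.
∂L/∂y' = y'.
The Euler-Lagrange equation d/dx(∂L/∂y') − ∂L/∂y = 0 becomes:
    y'' + 3 = 0
General solution: y(x) = -(3/2) x^2 + A x + B, where A and B are arbitrary constants fixed by the endpoint conditions.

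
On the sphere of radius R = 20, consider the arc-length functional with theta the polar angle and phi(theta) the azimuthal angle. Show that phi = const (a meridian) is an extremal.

On the sphere of radius R = 20 with spherical coordinates (θ, φ), the induced metric is
    ds^2 = 400(dθ^2 + sin^2(θ) dφ^2).
Using θ as the parameter, the arc-length functional becomes
    J[φ] = ∫ 20 sqrt(1 + sin^2(θ) (dφ/dθ)^2) dθ.
So L = 20 sqrt(1 + sin^2(θ) φ'^2). Compute
    ∂L/∂φ = 0  (L has no explicit φ dependence),
    ∂L/∂φ' = 20 sin^2(θ) φ' / sqrt(1 + sin^2(θ) φ'^2).
For the candidate φ(θ) = c (constant), φ' = 0, so ∂L/∂φ' evaluated along the candidate vanishes, and ∂L/∂φ is identically zero. Hence
    d/dθ(∂L/∂φ') − ∂L/∂φ = 0
is satisfied. Therefore meridians φ = const are extremals of arc length — they are geodesics on the sphere.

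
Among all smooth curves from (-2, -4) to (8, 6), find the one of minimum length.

Arc-length functional: J[y] = ∫ sqrt(1 + (y')^2) dx.
Lagrangian L = sqrt(1 + (y')^2) has no explicit y dependence, so ∂L/∂y = 0 and the Euler-Lagrange equation gives
    d/dx( y' / sqrt(1 + (y')^2) ) = 0  ⇒  y' / sqrt(1 + (y')^2) = const.
Hence y' is constant, so y(x) is affine.
Fitting the endpoints (-2, -4) and (8, 6):
    slope m = (6 − (-4)) / (8 − (-2)) = 1,
    intercept c = (-4) − m·(-2) = -2.
Extremal: y(x) = x - 2.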